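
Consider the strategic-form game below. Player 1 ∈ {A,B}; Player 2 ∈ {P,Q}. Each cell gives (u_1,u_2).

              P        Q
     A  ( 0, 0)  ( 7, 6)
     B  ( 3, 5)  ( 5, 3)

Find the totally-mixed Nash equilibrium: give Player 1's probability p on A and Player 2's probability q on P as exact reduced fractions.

(p,q) = (1/4, 2/5)

P1 indiff ⇒ q·0+(1-q)·7 = q·3+(1-q)·5 ⇒ q(-3) = (1-q)(-2) ⇒ q = 2/5
P2 indiff ⇒ p·0+(1-p)·5 = p·6+(1-p)·3 ⇒ p(-6) = (1-p)(-2) ⇒ p = 1/4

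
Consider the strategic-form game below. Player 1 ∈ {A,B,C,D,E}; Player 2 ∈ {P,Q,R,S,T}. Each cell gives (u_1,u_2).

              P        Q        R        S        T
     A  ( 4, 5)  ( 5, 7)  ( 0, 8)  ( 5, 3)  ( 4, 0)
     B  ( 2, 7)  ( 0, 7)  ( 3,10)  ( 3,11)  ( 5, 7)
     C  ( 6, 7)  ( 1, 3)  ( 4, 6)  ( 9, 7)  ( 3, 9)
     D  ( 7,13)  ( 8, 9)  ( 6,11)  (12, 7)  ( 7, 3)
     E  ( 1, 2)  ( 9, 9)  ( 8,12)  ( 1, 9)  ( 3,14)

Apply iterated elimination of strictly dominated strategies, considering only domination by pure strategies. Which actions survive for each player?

IESDS → P1:{D,E} P2:{P,R,T}

P1 drop A (D beats it: P:7>4 Q:8>5 R:6>0 S:12>5 T:7>4)
P1 drop B (D beats it: P:7>2 Q:8>0 R:6>3 S:12>3 T:7>5)
P1 drop C (D beats it: P:7>6 Q:8>1 R:6>4 S:12>9 T:7>3)
P2 drop Q (R beats it: D:11>9 E:12>9)
P2 drop S (R beats it: D:11>7 E:12>9)
P1→{D,E} P2→{P,R,T}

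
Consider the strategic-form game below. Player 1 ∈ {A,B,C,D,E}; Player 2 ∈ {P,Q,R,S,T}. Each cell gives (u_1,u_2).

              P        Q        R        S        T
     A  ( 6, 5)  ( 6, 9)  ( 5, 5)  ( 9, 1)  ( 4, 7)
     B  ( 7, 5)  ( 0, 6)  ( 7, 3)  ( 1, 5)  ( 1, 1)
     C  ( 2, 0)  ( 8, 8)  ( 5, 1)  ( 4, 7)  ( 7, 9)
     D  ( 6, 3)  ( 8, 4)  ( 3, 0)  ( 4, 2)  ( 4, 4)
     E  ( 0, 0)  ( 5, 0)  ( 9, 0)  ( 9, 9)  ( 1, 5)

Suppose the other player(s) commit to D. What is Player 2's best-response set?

P2 best: {Q,T}

u_2(P vs D) = 3
u_2(Q vs D) = 4
u_2(R vs D) = 0
u_2(S vs D) = 2
u_2(T vs D) = 4
max payoff 4 at {Q,T}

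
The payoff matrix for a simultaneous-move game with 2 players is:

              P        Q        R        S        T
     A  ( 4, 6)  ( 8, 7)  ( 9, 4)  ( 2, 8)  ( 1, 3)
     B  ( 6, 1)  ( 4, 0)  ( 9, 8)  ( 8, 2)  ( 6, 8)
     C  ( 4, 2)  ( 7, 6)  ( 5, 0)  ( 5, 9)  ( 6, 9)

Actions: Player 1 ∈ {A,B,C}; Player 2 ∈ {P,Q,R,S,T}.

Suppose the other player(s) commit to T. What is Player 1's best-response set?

argmax u_1 = {B,C}

u_1(A vs T) = 1
u_1(B vs T) = 6
u_1(C vs T) = 6
max payoff 6 at {B,C}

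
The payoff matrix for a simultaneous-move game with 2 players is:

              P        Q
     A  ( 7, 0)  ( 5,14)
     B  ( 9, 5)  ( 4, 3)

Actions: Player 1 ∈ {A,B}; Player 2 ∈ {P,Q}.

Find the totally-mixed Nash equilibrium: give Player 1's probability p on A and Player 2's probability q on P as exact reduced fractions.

P1 indiff ⇒ q·7+(1-q)·5 = q·9+(1-q)·4 ⇒ q(-2) = (1-q)(-1) ⇒ q = 1/3
P2 indiff ⇒ p·0+(1-p)·5 = p·14+(1-p)·3 ⇒ p(-14) = (1-p)(-2) ⇒ p = 1/8

(p,q) = (1/8, 1/3)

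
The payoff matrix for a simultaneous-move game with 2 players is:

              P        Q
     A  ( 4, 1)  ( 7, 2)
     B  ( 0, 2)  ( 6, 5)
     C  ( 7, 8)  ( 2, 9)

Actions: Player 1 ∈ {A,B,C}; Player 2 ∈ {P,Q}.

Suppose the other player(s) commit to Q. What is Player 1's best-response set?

P1 best: {A}

u_1(A vs Q) = 7
u_1(B vs Q) = 6
u_1(C vs Q) = 2
max payoff 7 at {A}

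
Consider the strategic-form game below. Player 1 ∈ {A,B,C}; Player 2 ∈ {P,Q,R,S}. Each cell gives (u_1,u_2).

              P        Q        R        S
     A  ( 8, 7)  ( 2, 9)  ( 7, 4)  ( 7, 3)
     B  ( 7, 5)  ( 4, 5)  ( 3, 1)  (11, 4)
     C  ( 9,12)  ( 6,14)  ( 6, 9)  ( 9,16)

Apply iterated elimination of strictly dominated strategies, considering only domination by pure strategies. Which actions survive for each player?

P2 drop R (P beats it: A:7>4 B:5>1 C:12>9)
P1 drop A (C beats it: P:9>8 Q:6>2 S:9>7)
P1→{B,C} P2→{P,Q,S}

Survivors P1:{B,C} P2:{P,Q,S}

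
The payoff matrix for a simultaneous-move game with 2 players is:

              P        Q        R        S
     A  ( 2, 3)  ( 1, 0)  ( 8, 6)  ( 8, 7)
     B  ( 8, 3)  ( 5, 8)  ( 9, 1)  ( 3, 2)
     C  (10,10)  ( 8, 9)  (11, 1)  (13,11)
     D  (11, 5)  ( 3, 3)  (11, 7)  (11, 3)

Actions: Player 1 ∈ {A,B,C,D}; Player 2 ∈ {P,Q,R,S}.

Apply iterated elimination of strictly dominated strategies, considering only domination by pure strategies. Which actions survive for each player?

P1 drop A (C beats it: P:10>2 Q:8>1 R:11>8 S:13>8)
P1 drop B (C beats it: P:10>8 Q:8>5 R:11>9 S:13>3)
P2 drop Q (P beats it: C:10>9 D:5>3)
P1→{C,D} P2→{P,R,S}

Remaining: P1:{C,D} P2:{P,R,S}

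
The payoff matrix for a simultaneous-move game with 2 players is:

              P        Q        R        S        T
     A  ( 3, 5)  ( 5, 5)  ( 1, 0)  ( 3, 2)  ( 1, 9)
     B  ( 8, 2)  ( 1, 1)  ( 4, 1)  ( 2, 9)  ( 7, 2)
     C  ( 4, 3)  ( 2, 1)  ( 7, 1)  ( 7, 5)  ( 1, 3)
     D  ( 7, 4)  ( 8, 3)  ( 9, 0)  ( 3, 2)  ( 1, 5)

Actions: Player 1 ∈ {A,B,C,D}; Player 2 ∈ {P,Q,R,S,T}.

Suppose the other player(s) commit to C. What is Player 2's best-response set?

u_2(P vs C) = 3
u_2(Q vs C) = 1
u_2(R vs C) = 1
u_2(S vs C) = 5
u_2(T vs C) = 3
max payoff 5 at {S}

argmax u_2 = {S}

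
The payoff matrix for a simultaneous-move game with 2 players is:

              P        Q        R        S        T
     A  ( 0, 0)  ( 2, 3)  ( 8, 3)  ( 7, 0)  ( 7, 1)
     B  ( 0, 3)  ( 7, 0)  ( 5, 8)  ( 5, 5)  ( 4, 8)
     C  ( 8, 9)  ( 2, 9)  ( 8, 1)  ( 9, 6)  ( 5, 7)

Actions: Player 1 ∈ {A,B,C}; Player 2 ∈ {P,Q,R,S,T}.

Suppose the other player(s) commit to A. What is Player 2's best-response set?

P2 best: {Q,R}

u_2(P vs A) = 0
u_2(Q vs A) = 3
u_2(R vs A) = 3
u_2(S vs A) = 0
u_2(T vs A) = 1
max payoff 3 at {Q,R}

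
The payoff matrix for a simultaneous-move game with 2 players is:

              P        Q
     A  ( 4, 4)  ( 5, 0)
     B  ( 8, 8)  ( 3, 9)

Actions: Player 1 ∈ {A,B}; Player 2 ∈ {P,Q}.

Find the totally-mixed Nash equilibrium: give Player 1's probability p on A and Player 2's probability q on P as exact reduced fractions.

P1 indiff ⇒ q·4+(1-q)·5 = q·8+(1-q)·3 ⇒ q(-4) = (1-q)(-2) ⇒ q = 1/3
P2 indiff ⇒ p·4+(1-p)·8 = p·0+(1-p)·9 ⇒ p(4) = (1-p)(1) ⇒ p = 1/5

P1 mixes 1/5 on A; P2 mixes 1/3 on P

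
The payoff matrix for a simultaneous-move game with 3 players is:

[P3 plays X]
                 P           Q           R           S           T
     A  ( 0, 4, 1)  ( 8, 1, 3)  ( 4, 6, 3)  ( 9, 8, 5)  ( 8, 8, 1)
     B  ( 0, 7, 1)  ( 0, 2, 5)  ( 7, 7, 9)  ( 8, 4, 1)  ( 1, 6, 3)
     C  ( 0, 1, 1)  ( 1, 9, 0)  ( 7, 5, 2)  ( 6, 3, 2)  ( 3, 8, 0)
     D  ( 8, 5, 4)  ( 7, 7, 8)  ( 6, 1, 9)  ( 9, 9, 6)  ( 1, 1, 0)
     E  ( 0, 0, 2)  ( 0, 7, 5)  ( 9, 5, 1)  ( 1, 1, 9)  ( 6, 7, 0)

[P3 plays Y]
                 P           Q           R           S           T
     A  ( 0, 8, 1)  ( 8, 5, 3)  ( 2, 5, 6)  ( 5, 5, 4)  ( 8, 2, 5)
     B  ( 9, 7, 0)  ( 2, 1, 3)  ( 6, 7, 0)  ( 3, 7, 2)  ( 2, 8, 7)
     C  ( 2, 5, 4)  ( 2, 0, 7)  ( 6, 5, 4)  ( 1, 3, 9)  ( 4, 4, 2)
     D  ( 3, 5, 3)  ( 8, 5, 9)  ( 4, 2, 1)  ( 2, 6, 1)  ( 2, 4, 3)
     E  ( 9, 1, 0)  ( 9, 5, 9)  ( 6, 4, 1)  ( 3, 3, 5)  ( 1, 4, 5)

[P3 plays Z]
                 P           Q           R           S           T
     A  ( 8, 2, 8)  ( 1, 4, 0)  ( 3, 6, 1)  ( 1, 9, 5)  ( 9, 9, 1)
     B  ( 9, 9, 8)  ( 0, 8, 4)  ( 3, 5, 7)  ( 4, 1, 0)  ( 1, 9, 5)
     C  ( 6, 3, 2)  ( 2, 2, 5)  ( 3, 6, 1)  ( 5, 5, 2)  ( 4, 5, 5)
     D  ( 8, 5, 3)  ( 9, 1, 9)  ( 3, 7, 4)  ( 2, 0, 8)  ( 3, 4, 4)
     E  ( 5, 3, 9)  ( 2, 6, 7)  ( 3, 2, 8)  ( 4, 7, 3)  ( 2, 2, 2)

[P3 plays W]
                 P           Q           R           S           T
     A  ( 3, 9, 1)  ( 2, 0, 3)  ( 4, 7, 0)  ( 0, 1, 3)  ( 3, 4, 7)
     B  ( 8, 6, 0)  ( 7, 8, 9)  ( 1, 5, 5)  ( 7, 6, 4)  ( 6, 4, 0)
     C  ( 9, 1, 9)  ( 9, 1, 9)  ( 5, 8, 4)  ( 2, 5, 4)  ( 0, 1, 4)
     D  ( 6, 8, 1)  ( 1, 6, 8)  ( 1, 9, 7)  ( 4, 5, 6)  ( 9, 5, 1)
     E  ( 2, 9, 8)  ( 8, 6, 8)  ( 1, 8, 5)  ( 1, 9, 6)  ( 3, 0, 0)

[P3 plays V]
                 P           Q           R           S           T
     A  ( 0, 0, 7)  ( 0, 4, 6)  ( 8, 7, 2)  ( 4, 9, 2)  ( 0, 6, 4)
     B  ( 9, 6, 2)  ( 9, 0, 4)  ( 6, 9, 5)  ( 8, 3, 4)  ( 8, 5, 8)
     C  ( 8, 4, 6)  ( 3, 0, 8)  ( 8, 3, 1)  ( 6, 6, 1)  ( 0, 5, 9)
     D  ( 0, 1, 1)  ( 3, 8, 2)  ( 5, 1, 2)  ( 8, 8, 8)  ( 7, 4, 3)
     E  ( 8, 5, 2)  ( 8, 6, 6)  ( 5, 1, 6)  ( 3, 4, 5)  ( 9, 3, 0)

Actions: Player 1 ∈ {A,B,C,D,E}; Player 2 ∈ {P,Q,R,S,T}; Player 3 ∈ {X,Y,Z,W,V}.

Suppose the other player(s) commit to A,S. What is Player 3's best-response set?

BR_3 = {X,Z}

u_3(X vs A,S) = 5
u_3(Y vs A,S) = 4
u_3(Z vs A,S) = 5
u_3(W vs A,S) = 3
u_3(V vs A,S) = 2
max payoff 5 at {X,Z}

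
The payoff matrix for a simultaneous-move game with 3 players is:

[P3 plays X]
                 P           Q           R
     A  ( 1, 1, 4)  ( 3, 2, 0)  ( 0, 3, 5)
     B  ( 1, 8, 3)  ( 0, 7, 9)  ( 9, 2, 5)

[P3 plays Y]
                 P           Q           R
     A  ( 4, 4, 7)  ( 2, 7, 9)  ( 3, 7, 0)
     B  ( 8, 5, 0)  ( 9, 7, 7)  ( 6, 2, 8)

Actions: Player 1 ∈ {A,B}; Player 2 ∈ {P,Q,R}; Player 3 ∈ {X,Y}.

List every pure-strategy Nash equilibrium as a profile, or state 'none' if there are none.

PSNE = {(B,P,X)}

(A,P,X): not NE [P2→R gives 3>1; P3→Y gives 7>4]
(A,P,Y): not NE [P1→B gives 8>4; P2→R gives 7>4]
(A,Q,X): not NE [P2→R gives 3>2; P3→Y gives 9>0]
(A,Q,Y): not NE [P1→B gives 9>2]
(A,R,X): not NE [P1→B gives 9>0]
(A,R,Y): not NE [P1→B gives 6>3; P3→X gives 5>0]
(B,P,X): NE
(B,P,Y): not NE [P2→Q gives 7>5; P3→X gives 3>0]
(B,Q,X): not NE [P1→A gives 3>0; P2→P gives 8>7]
(B,Q,Y): not NE [P3→X gives 9>7]
(B,R,X): not NE [P2→P gives 8>2; P3→Y gives 8>5]
(B,R,Y): not NE [P2→Q gives 7>2]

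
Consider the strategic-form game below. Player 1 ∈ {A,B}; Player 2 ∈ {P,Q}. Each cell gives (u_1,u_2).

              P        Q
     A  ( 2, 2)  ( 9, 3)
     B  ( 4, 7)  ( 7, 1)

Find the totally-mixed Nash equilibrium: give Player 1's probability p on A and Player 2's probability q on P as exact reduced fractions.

p=6/7, q=1/2

P1 indiff ⇒ q·2+(1-q)·9 = q·4+(1-q)·7 ⇒ q(-2) = (1-q)(-2) ⇒ q = 1/2
P2 indiff ⇒ p·2+(1-p)·7 = p·3+(1-p)·1 ⇒ p(-1) = (1-p)(-6) ⇒ p = 6/7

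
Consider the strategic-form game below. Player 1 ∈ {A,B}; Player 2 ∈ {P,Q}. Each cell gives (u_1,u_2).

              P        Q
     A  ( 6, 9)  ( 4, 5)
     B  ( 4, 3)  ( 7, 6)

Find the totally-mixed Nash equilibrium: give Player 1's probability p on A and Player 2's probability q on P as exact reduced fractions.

P1 mixes 3/7 on A; P2 mixes 3/5 on P

P1 indiff ⇒ q·6+(1-q)·4 = q·4+(1-q)·7 ⇒ q(2) = (1-q)(3) ⇒ q = 3/5
P2 indiff ⇒ p·9+(1-p)·3 = p·5+(1-p)·6 ⇒ p(4) = (1-p)(3) ⇒ p = 3/7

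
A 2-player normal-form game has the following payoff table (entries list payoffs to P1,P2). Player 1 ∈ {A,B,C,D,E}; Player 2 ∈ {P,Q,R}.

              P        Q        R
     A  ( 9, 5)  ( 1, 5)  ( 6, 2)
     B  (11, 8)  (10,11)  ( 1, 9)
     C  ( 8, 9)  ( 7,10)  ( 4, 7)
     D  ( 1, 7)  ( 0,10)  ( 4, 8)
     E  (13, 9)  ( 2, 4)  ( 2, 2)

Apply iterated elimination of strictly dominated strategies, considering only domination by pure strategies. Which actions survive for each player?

P1 drop D (A beats it: P:9>1 Q:1>0 R:6>4)
P2 drop R (Q beats it: A:5>2 B:11>9 C:10>7 E:4>2)
P1 drop A (B beats it: P:11>9 Q:10>1)
P1 drop C (B beats it: P:11>8 Q:10>7)
P1→{B,E} P2→{P,Q}

Survivors P1:{B,E} P2:{P,Q}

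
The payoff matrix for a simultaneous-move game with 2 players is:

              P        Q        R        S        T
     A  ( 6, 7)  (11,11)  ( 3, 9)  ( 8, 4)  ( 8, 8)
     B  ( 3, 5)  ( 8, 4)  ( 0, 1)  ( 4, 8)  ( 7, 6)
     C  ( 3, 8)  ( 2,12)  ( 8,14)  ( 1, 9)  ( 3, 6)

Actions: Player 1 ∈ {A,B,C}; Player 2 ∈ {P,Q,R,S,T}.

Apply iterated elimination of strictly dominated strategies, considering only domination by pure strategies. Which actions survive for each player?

P1 drop B (A beats it: P:6>3 Q:11>8 R:3>0 S:8>4 T:8>7)
P2 drop P (Q beats it: A:11>7 C:12>8)
P2 drop S (Q beats it: A:11>4 C:12>9)
P2 drop T (Q beats it: A:11>8 C:12>6)
P1→{A,C} P2→{Q,R}

IESDS → P1:{A,C} P2:{Q,R}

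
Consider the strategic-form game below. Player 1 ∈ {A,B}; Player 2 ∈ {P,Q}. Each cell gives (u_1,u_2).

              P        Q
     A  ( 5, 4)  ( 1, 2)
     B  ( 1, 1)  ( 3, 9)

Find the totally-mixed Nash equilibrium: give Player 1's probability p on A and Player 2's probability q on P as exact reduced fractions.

p=4/5, q=1/3

P1 indiff ⇒ q·5+(1-q)·1 = q·1+(1-q)·3 ⇒ q(4) = (1-q)(2) ⇒ q = 1/3
P2 indiff ⇒ p·4+(1-p)·1 = p·2+(1-p)·9 ⇒ p(2) = (1-p)(8) ⇒ p = 4/5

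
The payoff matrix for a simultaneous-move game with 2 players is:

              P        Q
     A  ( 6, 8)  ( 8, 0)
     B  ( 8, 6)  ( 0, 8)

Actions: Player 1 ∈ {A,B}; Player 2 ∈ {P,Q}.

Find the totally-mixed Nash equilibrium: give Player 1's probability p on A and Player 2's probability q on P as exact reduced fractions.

p=1/5, q=4/5

P1 indiff ⇒ q·6+(1-q)·8 = q·8+(1-q)·0 ⇒ q(-2) = (1-q)(-8) ⇒ q = 4/5
P2 indiff ⇒ p·8+(1-p)·6 = p·0+(1-p)·8 ⇒ p(8) = (1-p)(2) ⇒ p = 1/5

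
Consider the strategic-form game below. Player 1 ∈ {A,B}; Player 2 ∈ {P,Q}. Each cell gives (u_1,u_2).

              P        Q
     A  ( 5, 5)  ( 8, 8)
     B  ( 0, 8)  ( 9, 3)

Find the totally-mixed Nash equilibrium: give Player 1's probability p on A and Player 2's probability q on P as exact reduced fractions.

P1 mixes 5/8 on A; P2 mixes 1/6 on P

P1 indiff ⇒ q·5+(1-q)·8 = q·0+(1-q)·9 ⇒ q(5) = (1-q)(1) ⇒ q = 1/6
P2 indiff ⇒ p·5+(1-p)·8 = p·8+(1-p)·3 ⇒ p(-3) = (1-p)(-5) ⇒ p = 5/8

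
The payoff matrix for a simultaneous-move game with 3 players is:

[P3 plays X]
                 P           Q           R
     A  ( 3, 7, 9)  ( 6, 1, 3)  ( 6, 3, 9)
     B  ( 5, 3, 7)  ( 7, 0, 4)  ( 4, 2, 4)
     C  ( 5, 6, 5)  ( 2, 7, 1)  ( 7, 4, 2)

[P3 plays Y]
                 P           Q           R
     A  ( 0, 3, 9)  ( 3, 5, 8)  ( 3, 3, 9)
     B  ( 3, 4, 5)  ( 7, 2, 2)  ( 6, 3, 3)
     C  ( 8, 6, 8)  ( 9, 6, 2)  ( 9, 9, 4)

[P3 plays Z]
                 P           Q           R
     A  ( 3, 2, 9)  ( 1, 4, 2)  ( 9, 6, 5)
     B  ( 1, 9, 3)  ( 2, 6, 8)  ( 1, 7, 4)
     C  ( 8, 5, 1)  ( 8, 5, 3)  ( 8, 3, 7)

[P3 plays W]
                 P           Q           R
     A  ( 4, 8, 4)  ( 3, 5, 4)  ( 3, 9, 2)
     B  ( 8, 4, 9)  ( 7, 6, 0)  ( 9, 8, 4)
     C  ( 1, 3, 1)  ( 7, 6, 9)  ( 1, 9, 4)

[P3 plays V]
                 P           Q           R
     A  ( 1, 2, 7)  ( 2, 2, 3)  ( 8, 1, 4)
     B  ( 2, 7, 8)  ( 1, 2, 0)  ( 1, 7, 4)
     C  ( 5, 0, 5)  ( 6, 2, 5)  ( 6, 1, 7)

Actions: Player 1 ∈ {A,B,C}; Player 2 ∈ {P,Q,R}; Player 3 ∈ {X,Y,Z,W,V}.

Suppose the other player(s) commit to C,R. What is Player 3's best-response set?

BR_3 = {Z,V}

u_3(X vs C,R) = 2
u_3(Y vs C,R) = 4
u_3(Z vs C,R) = 7
u_3(W vs C,R) = 4
u_3(V vs C,R) = 7
max payoff 7 at {Z,V}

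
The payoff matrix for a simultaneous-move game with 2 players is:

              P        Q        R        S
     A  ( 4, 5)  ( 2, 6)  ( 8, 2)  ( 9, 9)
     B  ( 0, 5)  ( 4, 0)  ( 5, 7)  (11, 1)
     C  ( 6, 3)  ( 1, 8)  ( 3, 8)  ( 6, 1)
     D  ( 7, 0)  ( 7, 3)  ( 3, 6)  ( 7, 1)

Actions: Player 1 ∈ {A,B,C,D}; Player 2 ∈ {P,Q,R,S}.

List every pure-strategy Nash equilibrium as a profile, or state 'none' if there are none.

(A,P): not NE [P1→D gives 7>4; P2→S gives 9>5]
(A,Q): not NE [P1→D gives 7>2; P2→S gives 9>6]
(A,R): not NE [P2→S gives 9>2]
(A,S): not NE [P1→B gives 11>9]
(B,P): not NE [P1→D gives 7>0; P2→R gives 7>5]
(B,Q): not NE [P1→D gives 7>4; P2→R gives 7>0]
(B,R): not NE [P1→A gives 8>5]
(B,S): not NE [P2→R gives 7>1]
(C,P): not NE [P1→D gives 7>6; P2→R gives 8>3]
(C,Q): not NE [P1→D gives 7>1]
(C,R): not NE [P1→A gives 8>3]
(C,S): not NE [P1→B gives 11>6; P2→R gives 8>1]
(D,P): not NE [P2→R gives 6>0]
(D,Q): not NE [P2→R gives 6>3]
(D,R): not NE [P1→A gives 8>3]
(D,S): not NE [P1→B gives 11>7; P2→R gives 6>1]

Equilibria: none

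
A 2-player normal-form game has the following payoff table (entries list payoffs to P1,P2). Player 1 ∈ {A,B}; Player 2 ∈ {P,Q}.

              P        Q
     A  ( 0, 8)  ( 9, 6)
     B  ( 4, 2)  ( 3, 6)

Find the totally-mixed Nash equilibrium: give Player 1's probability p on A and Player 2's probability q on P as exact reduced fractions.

P1 indiff ⇒ q·0+(1-q)·9 = q·4+(1-q)·3 ⇒ q(-4) = (1-q)(-6) ⇒ q = 3/5
P2 indiff ⇒ p·8+(1-p)·2 = p·6+(1-p)·6 ⇒ p(2) = (1-p)(4) ⇒ p = 2/3

p=2/3, q=3/5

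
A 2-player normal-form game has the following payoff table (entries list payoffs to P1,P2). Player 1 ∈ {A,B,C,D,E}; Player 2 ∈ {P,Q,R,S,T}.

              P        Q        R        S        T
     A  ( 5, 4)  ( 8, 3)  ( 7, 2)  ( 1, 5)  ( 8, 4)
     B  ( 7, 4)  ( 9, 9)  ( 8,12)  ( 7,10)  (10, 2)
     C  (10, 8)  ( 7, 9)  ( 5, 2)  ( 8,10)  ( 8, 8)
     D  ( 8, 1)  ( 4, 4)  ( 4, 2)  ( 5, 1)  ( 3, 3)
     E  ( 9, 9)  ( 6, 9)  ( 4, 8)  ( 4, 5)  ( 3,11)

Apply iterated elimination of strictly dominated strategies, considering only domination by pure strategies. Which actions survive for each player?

Remaining: P1:{B,C} P2:{R,S}

P1 drop A (B beats it: P:7>5 Q:9>8 R:8>7 S:7>1 T:10>8)
P1 drop D (C beats it: P:10>8 Q:7>4 R:5>4 S:8>5 T:8>3)
P1 drop E (C beats it: P:10>9 Q:7>6 R:5>4 S:8>4 T:8>3)
P2 drop P (Q beats it: B:9>4 C:9>8)
P2 drop Q (S beats it: B:10>9 C:10>9)
P2 drop T (S beats it: B:10>2 C:10>8)
P1→{B,C} P2→{R,S}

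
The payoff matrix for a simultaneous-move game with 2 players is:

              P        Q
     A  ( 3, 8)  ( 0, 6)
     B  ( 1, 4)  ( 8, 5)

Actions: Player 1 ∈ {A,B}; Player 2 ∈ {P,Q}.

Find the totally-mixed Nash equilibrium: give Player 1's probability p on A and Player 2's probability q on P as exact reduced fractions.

P1 mixes 1/3 on A; P2 mixes 4/5 on P

P1 indiff ⇒ q·3+(1-q)·0 = q·1+(1-q)·8 ⇒ q(2) = (1-q)(8) ⇒ q = 4/5
P2 indiff ⇒ p·8+(1-p)·4 = p·6+(1-p)·5 ⇒ p(2) = (1-p)(1) ⇒ p = 1/3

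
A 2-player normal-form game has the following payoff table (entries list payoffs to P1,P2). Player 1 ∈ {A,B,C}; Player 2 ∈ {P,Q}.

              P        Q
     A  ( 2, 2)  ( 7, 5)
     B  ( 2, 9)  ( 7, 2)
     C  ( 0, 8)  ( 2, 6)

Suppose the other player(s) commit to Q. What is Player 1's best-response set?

u_1(A vs Q) = 7
u_1(B vs Q) = 7
u_1(C vs Q) = 2
max payoff 7 at {A,B}

BR_1 = {A,B}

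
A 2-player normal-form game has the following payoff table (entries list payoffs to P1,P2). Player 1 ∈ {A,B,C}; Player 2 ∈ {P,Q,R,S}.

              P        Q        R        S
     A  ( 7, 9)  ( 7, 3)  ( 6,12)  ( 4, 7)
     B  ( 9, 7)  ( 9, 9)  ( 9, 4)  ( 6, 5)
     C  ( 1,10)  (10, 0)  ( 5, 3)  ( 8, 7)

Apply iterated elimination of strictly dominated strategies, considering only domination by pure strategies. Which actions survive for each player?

P1 drop A (B beats it: P:9>7 Q:9>7 R:9>6 S:6>4)
P2 drop R (P beats it: B:7>4 C:10>3)
P2 drop S (P beats it: B:7>5 C:10>7)
P1→{B,C} P2→{P,Q}

IESDS → P1:{B,C} P2:{P,Q}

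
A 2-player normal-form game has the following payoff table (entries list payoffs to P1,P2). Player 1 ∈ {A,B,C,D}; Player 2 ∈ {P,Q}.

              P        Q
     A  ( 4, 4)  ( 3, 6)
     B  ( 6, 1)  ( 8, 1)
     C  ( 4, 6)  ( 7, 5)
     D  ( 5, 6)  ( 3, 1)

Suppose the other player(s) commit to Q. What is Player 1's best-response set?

BR_1 = {B}

u_1(A vs Q) = 3
u_1(B vs Q) = 8
u_1(C vs Q) = 7
u_1(D vs Q) = 3
max payoff 8 at {B}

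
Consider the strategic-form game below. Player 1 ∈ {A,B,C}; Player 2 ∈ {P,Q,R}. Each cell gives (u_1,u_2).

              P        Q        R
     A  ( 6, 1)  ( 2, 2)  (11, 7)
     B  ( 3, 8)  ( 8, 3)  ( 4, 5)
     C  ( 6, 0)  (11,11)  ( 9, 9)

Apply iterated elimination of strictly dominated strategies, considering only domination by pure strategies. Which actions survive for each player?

Remaining: P1:{A,C} P2:{Q,R}

P1 drop B (C beats it: P:6>3 Q:11>8 R:9>4)
P2 drop P (Q beats it: A:2>1 C:11>0)
P1→{A,C} P2→{Q,R}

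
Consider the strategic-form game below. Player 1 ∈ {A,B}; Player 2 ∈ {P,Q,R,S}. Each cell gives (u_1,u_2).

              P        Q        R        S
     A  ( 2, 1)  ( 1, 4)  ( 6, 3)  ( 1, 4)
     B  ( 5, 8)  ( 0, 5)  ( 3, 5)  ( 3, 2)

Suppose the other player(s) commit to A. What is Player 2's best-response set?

argmax u_2 = {Q,S}

u_2(P vs A) = 1
u_2(Q vs A) = 4
u_2(R vs A) = 3
u_2(S vs A) = 4
max payoff 4 at {Q,S}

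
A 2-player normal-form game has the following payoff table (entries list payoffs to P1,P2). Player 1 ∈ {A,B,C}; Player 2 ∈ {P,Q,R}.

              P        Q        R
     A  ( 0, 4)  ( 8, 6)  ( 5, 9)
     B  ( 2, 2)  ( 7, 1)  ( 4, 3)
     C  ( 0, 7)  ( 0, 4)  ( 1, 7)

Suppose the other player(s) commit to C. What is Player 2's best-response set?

u_2(P vs C) = 7
u_2(Q vs C) = 4
u_2(R vs C) = 7
max payoff 7 at {P,R}

argmax u_2 = {P,R}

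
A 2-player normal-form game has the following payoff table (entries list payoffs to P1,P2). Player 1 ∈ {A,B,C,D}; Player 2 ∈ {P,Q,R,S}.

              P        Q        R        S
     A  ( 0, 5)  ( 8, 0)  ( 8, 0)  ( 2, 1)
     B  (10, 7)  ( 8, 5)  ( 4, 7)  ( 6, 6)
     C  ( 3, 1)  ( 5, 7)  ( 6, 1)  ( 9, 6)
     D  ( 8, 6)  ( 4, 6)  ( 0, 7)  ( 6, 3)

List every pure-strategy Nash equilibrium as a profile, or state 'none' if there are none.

(A,P): not NE [P1→B gives 10>0]
(A,Q): not NE [P2→P gives 5>0]
(A,R): not NE [P2→P gives 5>0]
(A,S): not NE [P1→C gives 9>2; P2→P gives 5>1]
(B,P): NE
(B,Q): not NE [P2→R gives 7>5]
(B,R): not NE [P1→A gives 8>4]
(B,S): not NE [P1→C gives 9>6; P2→R gives 7>6]
(C,P): not NE [P1→B gives 10>3; P2→Q gives 7>1]
(C,Q): not NE [P1→B gives 8>5]
(C,R): not NE [P1→A gives 8>6; P2→Q gives 7>1]
(C,S): not NE [P2→Q gives 7>6]
(D,P): not NE [P1→B gives 10>8; P2→R gives 7>6]
(D,Q): not NE [P1→B gives 8>4; P2→R gives 7>6]
(D,R): not NE [P1→A gives 8>0]
(D,S): not NE [P1→C gives 9>6; P2→R gives 7>3]

Nash profiles: (B,P)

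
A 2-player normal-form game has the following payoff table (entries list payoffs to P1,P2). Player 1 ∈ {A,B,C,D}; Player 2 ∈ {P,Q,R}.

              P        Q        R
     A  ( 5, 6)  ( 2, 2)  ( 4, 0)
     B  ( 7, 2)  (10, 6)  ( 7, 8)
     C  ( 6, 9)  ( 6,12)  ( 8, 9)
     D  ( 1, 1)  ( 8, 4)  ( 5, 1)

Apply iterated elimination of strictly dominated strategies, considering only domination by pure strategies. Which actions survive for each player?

IESDS → P1:{B,C} P2:{Q,R}

P1 drop A (B beats it: P:7>5 Q:10>2 R:7>4)
P1 drop D (B beats it: P:7>1 Q:10>8 R:7>5)
P2 drop P (Q beats it: B:6>2 C:12>9)
P1→{B,C} P2→{Q,R}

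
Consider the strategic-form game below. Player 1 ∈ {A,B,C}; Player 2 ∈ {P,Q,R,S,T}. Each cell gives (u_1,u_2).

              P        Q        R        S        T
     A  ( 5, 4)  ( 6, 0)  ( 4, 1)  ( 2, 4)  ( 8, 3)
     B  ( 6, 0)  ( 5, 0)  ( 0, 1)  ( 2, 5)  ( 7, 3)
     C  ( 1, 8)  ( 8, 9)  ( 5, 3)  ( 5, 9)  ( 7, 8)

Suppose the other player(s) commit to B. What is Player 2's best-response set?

P2 best: {S}

u_2(P vs B) = 0
u_2(Q vs B) = 0
u_2(R vs B) = 1
u_2(S vs B) = 5
u_2(T vs B) = 3
max payoff 5 at {S}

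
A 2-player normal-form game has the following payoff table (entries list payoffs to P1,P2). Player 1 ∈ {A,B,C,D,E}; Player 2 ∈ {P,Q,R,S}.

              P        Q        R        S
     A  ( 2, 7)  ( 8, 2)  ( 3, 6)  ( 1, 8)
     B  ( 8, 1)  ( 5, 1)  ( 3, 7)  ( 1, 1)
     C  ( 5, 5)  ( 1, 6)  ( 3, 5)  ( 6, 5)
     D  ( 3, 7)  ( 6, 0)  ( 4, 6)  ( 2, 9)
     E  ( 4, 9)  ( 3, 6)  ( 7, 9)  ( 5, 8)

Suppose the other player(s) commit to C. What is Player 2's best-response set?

P2 best: {Q}

u_2(P vs C) = 5
u_2(Q vs C) = 6
u_2(R vs C) = 5
u_2(S vs C) = 5
max payoff 6 at {Q}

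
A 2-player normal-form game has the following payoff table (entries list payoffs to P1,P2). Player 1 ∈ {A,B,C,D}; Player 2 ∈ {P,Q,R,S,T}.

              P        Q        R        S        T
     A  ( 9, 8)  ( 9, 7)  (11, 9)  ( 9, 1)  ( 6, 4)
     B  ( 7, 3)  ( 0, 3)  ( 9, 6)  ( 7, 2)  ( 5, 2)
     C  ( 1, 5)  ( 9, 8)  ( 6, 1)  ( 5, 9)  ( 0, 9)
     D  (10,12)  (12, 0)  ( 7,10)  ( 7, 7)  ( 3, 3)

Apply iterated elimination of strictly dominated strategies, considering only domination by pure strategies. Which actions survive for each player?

IESDS → P1:{A,D} P2:{P,R}

P1 drop B (A beats it: P:9>7 Q:9>0 R:11>9 S:9>7 T:6>5)
P1 drop C (D beats it: P:10>1 Q:12>9 R:7>6 S:7>5 T:3>0)
P2 drop Q (P beats it: A:8>7 D:12>0)
P2 drop S (P beats it: A:8>1 D:12>7)
P2 drop T (P beats it: A:8>4 D:12>3)
P1→{A,D} P2→{P,R}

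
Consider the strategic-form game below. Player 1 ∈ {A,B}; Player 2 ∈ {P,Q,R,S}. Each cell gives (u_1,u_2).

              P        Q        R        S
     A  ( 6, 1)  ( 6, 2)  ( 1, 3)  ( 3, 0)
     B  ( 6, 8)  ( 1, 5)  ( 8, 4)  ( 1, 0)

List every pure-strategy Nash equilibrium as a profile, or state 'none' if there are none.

PSNE = {(B,P)}

(A,P): not NE [P2→R gives 3>1]
(A,Q): not NE [P2→R gives 3>2]
(A,R): not NE [P1→B gives 8>1]
(A,S): not NE [P2→R gives 3>0]
(B,P): NE
(B,Q): not NE [P1→A gives 6>1; P2→P gives 8>5]
(B,R): not NE [P2→P gives 8>4]
(B,S): not NE [P1→A gives 3>1; P2→P gives 8>0]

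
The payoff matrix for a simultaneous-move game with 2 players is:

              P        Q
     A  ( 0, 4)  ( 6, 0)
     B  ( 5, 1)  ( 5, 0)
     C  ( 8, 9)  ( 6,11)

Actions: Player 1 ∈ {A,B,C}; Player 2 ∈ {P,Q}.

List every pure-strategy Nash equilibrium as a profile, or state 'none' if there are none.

(A,P): not NE [P1→C gives 8>0]
(A,Q): not NE [P2→P gives 4>0]
(B,P): not NE [P1→C gives 8>5]
(B,Q): not NE [P1→C gives 6>5; P2→P gives 1>0]
(C,P): not NE [P2→Q gives 11>9]
(C,Q): NE

PSNE = {(C,Q)}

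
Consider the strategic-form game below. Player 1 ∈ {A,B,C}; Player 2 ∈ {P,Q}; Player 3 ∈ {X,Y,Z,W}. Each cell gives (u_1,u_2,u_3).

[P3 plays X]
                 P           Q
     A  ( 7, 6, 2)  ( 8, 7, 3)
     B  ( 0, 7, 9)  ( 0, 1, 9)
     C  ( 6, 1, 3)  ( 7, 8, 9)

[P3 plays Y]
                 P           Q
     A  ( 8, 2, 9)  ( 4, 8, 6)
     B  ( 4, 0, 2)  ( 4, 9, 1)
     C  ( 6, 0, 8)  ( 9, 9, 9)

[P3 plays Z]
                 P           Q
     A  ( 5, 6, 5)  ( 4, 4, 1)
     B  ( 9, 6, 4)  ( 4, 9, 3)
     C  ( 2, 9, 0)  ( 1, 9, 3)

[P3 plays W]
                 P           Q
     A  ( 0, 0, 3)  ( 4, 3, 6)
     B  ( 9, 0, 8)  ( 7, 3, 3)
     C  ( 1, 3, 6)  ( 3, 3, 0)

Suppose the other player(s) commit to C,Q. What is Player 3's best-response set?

P3 best: {X,Y}

u_3(X vs C,Q) = 9
u_3(Y vs C,Q) = 9
u_3(Z vs C,Q) = 3
u_3(W vs C,Q) = 0
max payoff 9 at {X,Y}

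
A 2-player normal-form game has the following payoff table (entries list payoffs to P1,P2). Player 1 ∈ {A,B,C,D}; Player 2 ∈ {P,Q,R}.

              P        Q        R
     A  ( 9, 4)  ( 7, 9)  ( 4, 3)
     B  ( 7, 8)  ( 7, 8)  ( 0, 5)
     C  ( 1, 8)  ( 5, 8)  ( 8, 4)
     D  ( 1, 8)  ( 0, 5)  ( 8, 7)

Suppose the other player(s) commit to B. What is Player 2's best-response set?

u_2(P vs B) = 8
u_2(Q vs B) = 8
u_2(R vs B) = 5
max payoff 8 at {P,Q}

argmax u_2 = {P,Q}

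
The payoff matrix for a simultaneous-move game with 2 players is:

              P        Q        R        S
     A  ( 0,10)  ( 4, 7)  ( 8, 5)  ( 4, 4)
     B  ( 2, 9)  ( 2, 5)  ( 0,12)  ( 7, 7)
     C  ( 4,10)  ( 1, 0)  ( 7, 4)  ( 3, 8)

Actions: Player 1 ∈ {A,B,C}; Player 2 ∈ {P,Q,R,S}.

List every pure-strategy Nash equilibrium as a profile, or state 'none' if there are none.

(A,P): not NE [P1→C gives 4>0]
(A,Q): not NE [P2→P gives 10>7]
(A,R): not NE [P2→P gives 10>5]
(A,S): not NE [P1→B gives 7>4; P2→P gives 10>4]
(B,P): not NE [P1→C gives 4>2; P2→R gives 12>9]
(B,Q): not NE [P1→A gives 4>2; P2→R gives 12>5]
(B,R): not NE [P1→A gives 8>0]
(B,S): not NE [P2→R gives 12>7]
(C,P): NE
(C,Q): not NE [P1→A gives 4>1; P2→P gives 10>0]
(C,R): not NE [P1→A gives 8>7; P2→P gives 10>4]
(C,S): not NE [P1→B gives 7>3; P2→P gives 10>8]

NE set: (C,P)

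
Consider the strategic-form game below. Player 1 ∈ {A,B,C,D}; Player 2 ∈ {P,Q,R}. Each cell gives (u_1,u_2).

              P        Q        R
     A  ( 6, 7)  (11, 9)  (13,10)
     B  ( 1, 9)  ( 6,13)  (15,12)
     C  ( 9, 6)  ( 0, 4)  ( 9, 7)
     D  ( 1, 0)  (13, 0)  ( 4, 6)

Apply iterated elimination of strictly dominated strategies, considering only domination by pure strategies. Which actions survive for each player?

P2 drop P (R beats it: A:10>7 B:12>9 C:7>6 D:6>0)
P1 drop C (A beats it: Q:11>0 R:13>9)
P1→{A,B,D} P2→{Q,R}

IESDS → P1:{A,B,D} P2:{Q,R}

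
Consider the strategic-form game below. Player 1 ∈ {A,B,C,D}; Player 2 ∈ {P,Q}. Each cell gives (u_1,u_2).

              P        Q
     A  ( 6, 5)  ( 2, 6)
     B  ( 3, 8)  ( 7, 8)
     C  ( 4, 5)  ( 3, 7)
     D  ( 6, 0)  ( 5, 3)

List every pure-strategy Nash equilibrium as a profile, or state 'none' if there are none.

NE set: (B,Q)

(A,P): not NE [P2→Q gives 6>5]
(A,Q): not NE [P1→B gives 7>2]
(B,P): not NE [P1→D gives 6>3]
(B,Q): NE
(C,P): not NE [P1→D gives 6>4; P2→Q gives 7>5]
(C,Q): not NE [P1→B gives 7>3]
(D,P): not NE [P2→Q gives 3>0]
(D,Q): not NE [P1→B gives 7>5]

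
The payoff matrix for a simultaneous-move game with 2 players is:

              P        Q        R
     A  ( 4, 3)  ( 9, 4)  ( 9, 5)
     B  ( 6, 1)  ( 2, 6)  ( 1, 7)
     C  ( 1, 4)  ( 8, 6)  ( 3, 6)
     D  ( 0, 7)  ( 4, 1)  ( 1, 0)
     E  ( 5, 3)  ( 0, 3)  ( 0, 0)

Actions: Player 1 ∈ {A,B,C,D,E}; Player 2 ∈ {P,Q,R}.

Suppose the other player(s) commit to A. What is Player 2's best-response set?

P2 best: {R}

u_2(P vs A) = 3
u_2(Q vs A) = 4
u_2(R vs A) = 5
max payoff 5 at {R}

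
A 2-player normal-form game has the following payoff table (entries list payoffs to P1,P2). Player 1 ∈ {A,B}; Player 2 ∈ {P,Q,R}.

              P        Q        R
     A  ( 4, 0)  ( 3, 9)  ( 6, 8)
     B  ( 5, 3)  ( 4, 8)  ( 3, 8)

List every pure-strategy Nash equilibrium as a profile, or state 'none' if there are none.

(A,P): not NE [P1→B gives 5>4; P2→Q gives 9>0]
(A,Q): not NE [P1→B gives 4>3]
(A,R): not NE [P2→Q gives 9>8]
(B,P): not NE [P2→R gives 8>3]
(B,Q): NE
(B,R): not NE [P1→A gives 6>3]

Nash profiles: (B,Q)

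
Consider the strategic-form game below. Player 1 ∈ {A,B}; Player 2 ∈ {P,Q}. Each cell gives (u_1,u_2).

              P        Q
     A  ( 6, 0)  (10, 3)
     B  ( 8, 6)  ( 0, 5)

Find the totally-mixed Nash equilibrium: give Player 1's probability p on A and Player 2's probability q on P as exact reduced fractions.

p=1/4, q=5/6

P1 indiff ⇒ q·6+(1-q)·10 = q·8+(1-q)·0 ⇒ q(-2) = (1-q)(-10) ⇒ q = 5/6
P2 indiff ⇒ p·0+(1-p)·6 = p·3+(1-p)·5 ⇒ p(-3) = (1-p)(-1) ⇒ p = 1/4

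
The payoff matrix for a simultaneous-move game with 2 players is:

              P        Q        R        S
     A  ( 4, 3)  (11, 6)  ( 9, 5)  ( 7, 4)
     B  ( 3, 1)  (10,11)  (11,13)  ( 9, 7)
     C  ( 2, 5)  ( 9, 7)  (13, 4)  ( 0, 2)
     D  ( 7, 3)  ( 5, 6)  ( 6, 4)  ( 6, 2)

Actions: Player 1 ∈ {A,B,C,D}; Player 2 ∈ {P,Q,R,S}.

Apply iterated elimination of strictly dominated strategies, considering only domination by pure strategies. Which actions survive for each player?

Survivors P1:{A,B,C} P2:{Q,R}

P2 drop P (Q beats it: A:6>3 B:11>1 C:7>5 D:6>3)
P1 drop D (A beats it: Q:11>5 R:9>6 S:7>6)
P2 drop S (Q beats it: A:6>4 B:11>7 C:7>2)
P1→{A,B,C} P2→{Q,R}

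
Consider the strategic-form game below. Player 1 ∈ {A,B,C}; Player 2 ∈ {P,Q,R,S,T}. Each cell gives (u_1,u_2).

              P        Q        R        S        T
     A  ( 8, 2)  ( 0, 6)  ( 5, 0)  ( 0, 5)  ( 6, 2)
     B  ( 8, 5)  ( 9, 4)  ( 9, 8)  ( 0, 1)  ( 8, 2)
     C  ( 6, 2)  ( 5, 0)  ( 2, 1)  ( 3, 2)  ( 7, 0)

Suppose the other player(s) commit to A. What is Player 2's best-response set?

u_2(P vs A) = 2
u_2(Q vs A) = 6
u_2(R vs A) = 0
u_2(S vs A) = 5
u_2(T vs A) = 2
max payoff 6 at {Q}

BR_2 = {Q}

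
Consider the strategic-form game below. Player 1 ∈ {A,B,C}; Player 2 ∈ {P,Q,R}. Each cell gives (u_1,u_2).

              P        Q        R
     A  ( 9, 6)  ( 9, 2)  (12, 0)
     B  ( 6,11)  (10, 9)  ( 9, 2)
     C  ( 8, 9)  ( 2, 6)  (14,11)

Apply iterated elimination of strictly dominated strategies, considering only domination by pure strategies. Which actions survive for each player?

P2 drop Q (P beats it: A:6>2 B:11>9 C:9>6)
P1 drop B (A beats it: P:9>6 R:12>9)
P1→{A,C} P2→{P,R}

Remaining: P1:{A,C} P2:{P,R}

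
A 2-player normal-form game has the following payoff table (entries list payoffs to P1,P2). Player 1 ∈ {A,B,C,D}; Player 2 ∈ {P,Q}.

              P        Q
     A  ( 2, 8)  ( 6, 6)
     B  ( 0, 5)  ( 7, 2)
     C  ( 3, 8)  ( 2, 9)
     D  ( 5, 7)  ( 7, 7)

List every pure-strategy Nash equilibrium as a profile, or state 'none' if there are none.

PSNE = {(D,P), (D,Q)}

(A,P): not NE [P1→D gives 5>2]
(A,Q): not NE [P1→D gives 7>6; P2→P gives 8>6]
(B,P): not NE [P1→D gives 5>0]
(B,Q): not NE [P2→P gives 5>2]
(C,P): not NE [P1→D gives 5>3; P2→Q gives 9>8]
(C,Q): not NE [P1→D gives 7>2]
(D,P): NE
(D,Q): NE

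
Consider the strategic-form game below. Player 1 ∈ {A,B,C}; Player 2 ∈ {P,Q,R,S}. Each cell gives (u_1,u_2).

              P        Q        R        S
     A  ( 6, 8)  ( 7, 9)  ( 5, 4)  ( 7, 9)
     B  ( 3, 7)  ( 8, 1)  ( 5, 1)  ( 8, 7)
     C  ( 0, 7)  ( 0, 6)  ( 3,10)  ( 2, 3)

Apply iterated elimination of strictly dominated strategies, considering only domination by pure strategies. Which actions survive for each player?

IESDS → P1:{A,B} P2:{P,Q,S}

P1 drop C (A beats it: P:6>0 Q:7>0 R:5>3 S:7>2)
P2 drop R (P beats it: A:8>4 B:7>1)
P1→{A,B} P2→{P,Q,S}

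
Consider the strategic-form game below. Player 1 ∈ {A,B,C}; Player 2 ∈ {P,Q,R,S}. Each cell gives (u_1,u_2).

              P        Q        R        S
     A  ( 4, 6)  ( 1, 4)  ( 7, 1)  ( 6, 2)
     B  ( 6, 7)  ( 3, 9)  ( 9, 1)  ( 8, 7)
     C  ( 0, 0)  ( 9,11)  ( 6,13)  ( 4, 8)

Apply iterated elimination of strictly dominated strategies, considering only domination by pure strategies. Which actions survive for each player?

P1 drop A (B beats it: P:6>4 Q:3>1 R:9>7 S:8>6)
P2 drop P (Q beats it: B:9>7 C:11>0)
P2 drop S (Q beats it: B:9>7 C:11>8)
P1→{B,C} P2→{Q,R}

Remaining: P1:{B,C} P2:{Q,R}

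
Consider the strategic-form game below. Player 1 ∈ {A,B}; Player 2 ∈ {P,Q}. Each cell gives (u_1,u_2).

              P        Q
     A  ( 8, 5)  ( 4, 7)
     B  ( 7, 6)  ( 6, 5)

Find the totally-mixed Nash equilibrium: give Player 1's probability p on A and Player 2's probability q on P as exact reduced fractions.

p=1/3, q=2/3

P1 indiff ⇒ q·8+(1-q)·4 = q·7+(1-q)·6 ⇒ q(1) = (1-q)(2) ⇒ q = 2/3
P2 indiff ⇒ p·5+(1-p)·6 = p·7+(1-p)·5 ⇒ p(-2) = (1-p)(-1) ⇒ p = 1/3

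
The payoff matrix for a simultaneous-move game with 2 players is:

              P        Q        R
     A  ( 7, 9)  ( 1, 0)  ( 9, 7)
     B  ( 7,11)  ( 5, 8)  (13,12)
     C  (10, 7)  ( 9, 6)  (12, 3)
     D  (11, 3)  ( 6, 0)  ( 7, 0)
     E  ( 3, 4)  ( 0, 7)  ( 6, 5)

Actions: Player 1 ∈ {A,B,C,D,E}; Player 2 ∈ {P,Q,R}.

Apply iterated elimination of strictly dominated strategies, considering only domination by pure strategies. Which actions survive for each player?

P1 drop A (C beats it: P:10>7 Q:9>1 R:12>9)
P1 drop E (B beats it: P:7>3 Q:5>0 R:13>6)
P2 drop Q (P beats it: B:11>8 C:7>6 D:3>0)
P1→{B,C,D} P2→{P,R}

Survivors P1:{B,C,D} P2:{P,R}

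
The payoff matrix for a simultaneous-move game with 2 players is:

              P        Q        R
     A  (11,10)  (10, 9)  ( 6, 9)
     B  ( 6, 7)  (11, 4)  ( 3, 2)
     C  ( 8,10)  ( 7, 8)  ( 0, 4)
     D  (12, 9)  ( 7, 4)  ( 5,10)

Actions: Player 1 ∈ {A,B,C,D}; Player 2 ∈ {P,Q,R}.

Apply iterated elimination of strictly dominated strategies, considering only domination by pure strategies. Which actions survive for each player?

P1 drop C (A beats it: P:11>8 Q:10>7 R:6>0)
P2 drop Q (P beats it: A:10>9 B:7>4 D:9>4)
P1 drop B (A beats it: P:11>6 R:6>3)
P1→{A,D} P2→{P,R}

Survivors P1:{A,D} P2:{P,R}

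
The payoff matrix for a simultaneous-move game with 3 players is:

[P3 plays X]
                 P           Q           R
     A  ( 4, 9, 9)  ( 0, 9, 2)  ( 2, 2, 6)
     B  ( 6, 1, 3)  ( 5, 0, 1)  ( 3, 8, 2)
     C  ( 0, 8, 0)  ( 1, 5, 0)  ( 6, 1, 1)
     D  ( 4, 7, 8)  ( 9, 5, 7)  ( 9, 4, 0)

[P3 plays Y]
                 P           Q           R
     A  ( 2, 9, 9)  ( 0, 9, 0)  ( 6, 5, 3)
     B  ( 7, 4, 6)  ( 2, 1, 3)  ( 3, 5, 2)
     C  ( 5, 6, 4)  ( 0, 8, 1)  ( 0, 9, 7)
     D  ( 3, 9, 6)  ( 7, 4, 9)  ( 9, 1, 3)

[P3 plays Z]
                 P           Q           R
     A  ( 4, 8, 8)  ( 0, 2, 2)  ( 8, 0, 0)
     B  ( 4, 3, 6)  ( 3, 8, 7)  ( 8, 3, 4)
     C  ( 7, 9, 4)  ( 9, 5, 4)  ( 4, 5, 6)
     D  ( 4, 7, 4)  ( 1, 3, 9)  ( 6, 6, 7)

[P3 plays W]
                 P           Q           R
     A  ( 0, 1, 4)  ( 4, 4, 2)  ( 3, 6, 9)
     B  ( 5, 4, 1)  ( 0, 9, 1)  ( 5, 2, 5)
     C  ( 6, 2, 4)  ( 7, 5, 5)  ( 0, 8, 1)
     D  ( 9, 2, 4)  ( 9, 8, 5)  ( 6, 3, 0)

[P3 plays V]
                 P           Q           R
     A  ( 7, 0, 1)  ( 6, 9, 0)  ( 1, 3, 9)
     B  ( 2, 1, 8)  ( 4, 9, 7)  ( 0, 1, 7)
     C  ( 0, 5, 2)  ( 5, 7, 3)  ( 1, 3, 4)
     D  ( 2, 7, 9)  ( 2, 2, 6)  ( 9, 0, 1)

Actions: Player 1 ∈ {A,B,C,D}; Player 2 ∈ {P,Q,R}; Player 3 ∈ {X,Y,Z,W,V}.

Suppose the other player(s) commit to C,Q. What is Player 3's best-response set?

argmax u_3 = {W}

u_3(X vs C,Q) = 0
u_3(Y vs C,Q) = 1
u_3(Z vs C,Q) = 4
u_3(W vs C,Q) = 5
u_3(V vs C,Q) = 3
max payoff 5 at {W}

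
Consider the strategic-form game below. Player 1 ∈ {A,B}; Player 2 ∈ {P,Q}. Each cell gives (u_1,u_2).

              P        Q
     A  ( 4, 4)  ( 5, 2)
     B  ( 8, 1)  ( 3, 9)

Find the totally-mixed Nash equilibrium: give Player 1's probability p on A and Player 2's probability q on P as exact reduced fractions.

P1 indiff ⇒ q·4+(1-q)·5 = q·8+(1-q)·3 ⇒ q(-4) = (1-q)(-2) ⇒ q = 1/3
P2 indiff ⇒ p·4+(1-p)·1 = p·2+(1-p)·9 ⇒ p(2) = (1-p)(8) ⇒ p = 4/5

p=4/5, q=1/3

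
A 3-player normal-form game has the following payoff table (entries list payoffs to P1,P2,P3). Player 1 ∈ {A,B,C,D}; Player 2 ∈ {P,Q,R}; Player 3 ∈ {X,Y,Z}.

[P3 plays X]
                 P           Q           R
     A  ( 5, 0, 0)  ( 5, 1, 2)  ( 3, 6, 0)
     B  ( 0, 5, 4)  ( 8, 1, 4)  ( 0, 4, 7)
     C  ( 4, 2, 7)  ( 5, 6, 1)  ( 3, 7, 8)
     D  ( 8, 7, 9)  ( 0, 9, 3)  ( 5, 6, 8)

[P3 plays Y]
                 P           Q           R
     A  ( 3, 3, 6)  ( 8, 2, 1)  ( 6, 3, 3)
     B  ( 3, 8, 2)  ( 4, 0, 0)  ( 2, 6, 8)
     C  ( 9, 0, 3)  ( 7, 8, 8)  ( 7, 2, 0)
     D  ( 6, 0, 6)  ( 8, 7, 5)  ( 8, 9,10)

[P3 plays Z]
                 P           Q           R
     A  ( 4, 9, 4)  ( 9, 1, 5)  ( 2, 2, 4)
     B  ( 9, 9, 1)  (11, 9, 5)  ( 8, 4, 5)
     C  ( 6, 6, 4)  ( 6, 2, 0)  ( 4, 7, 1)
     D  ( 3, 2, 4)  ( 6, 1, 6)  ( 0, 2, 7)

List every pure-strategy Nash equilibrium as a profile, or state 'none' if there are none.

(A,P,X): not NE [P1→D gives 8>5; P2→R gives 6>0; P3→Y gives 6>0]
(A,P,Y): not NE [P1→C gives 9>3]
(A,P,Z): not NE [P1→B gives 9>4; P3→Y gives 6>4]
(A,Q,X): not NE [P1→B gives 8>5; P2→R gives 6>1; P3→Z gives 5>2]
(A,Q,Y): not NE [P2→R gives 3>2; P3→Z gives 5>1]
(A,Q,Z): not NE [P1→B gives 11>9; P2→P gives 9>1]
(A,R,X): not NE [P1→D gives 5>3; P3→Z gives 4>0]
(A,R,Y): not NE [P1→D gives 8>6; P3→Z gives 4>3]
(A,R,Z): not NE [P1→B gives 8>2; P2→P gives 9>2]
(B,P,X): not NE [P1→D gives 8>0]
(B,P,Y): not NE [P1→C gives 9>3; P3→X gives 4>2]
(B,P,Z): not NE [P3→X gives 4>1]
(B,Q,X): not NE [P2→P gives 5>1; P3→Z gives 5>4]
(B,Q,Y): not NE [P1→D gives 8>4; P2→P gives 8>0; P3→Z gives 5>0]
(B,Q,Z): NE
(B,R,X): not NE [P1→D gives 5>0; P2→P gives 5>4; P3→Y gives 8>7]
(B,R,Y): not NE [P1→D gives 8>2; P2→P gives 8>6]
(B,R,Z): not NE [P2→Q gives 9>4; P3→Y gives 8>5]
(C,P,X): not NE [P1→D gives 8>4; P2→R gives 7>2]
(C,P,Y): not NE [P2→Q gives 8>0; P3→X gives 7>3]
(C,P,Z): not NE [P1→B gives 9>6; P2→R gives 7>6; P3→X gives 7>4]
(C,Q,X): not NE [P1→B gives 8>5; P2→R gives 7>6; P3→Y gives 8>1]
(C,Q,Y): not NE [P1→D gives 8>7]
(C,Q,Z): not NE [P1→B gives 11>6; P2→R gives 7>2; P3→Y gives 8>0]
(C,R,X): not NE [P1→D gives 5>3]
(C,R,Y): not NE [P1→D gives 8>7; P2→Q gives 8>2; P3→X gives 8>0]
(C,R,Z): not NE [P1→B gives 8>4; P3→X gives 8>1]
(D,P,X): not NE [P2→Q gives 9>7]
(D,P,Y): not NE [P1→C gives 9>6; P2→R gives 9>0; P3→X gives 9>6]
(D,P,Z): not NE [P1→B gives 9>3; P3→X gives 9>4]
(D,Q,X): not NE [P1→B gives 8>0; P3→Z gives 6>3]
(D,Q,Y): not NE [P2→R gives 9>7; P3→Z gives 6>5]
(D,Q,Z): not NE [P1→B gives 11>6; P2→R gives 2>1]
(D,R,X): not NE [P2→Q gives 9>6; P3→Y gives 10>8]
(D,R,Y): NE
(D,R,Z): not NE [P1→B gives 8>0; P3→Y gives 10>7]

NE set: (B,Q,Z), (D,R,Y)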